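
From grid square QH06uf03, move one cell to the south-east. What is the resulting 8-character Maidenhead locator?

QH06uf12

Longitude extended square 0; +1 → 1.
Latitude extended square 3; −1 → 2.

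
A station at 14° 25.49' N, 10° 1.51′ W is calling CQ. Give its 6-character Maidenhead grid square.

Add 180° to longitude and 90° to latitude: 169.9748, 104.4248.
Field: 169.9748/20 → 8 → I, 104.4248/10 → 10 → K; chars IK.
Square: 9.9748/2 → 4, 4.4248/1 → 4; chars 44.
Subsquare: 1.9748/0.0833333 → 23 → x, 0.4248/0.0416667 → 10 → k; chars xk.

IK44xk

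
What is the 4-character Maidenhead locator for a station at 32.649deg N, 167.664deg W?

AM62

Shift to the Maidenhead origin (180°W, 90°S): lon 12.34, lat 122.65.
Field: lon ⌊12.34/20⌋ = 0 → A; lat ⌊122.65/10⌋ = 12 → M.
Square: lon ⌊12.34/2⌋ = 6; lat ⌊2.65/1⌋ = 2.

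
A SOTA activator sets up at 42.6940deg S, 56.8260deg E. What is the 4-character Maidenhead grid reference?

Shift to the Maidenhead origin (180°W, 90°S): lon 236.83, lat 47.31.
Field: lon ⌊236.83/20⌋ = 11 → L; lat ⌊47.31/10⌋ = 4 → E.
Square: lon ⌊16.83/2⌋ = 8; lat ⌊7.31/1⌋ = 7.

LE87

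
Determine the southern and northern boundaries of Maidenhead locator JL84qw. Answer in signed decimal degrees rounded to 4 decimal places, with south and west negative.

24.9167, 24.9583

Field J=9, L=11: +9·20° lon, +11·10° lat → SW at lon 0°, lat 20°.
Square 8, 4: +8·2° lon, +4·1° lat → SW at lon 16°, lat 24°.
Subsquare q=16, w=22: +16·0.0833333° lon, +22·0.0416667° lat → SW at lon 17.3333°, lat 24.9167°.
Cell spans 0.0833333° lon × 0.0416667° lat.
south 24.9167, north 24.9583.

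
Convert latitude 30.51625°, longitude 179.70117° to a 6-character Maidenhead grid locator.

RM90um

Shift to the Maidenhead origin (180°W, 90°S): lon 359.7012, lat 120.5162.
Field: lon ⌊359.7012/20⌋ = 17 → R; lat ⌊120.5162/10⌋ = 12 → M.
Square: lon ⌊19.7012/2⌋ = 9; lat ⌊0.5162/1⌋ = 0.
Subsquare: lon ⌊1.7012/0.0833333⌋ = 20 → u; lat ⌊0.5162/0.0416667⌋ = 12 → m.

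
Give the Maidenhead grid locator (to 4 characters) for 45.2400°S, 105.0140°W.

DE74

Add 180° to longitude and 90° to latitude: 74.99, 44.76.
Field: 74.99/20 → 3 → D, 44.76/10 → 4 → E; chars DE.
Square: 14.99/2 → 7, 4.76/1 → 4; chars 74.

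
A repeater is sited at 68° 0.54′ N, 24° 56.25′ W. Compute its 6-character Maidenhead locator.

Offset from 180°W / 90°S: lon 155.0625°, lat 158.0090°.
Field: lon ⌊155.0625/20⌋ = 7 → H; lat ⌊158.0090/10⌋ = 15 → P.
Square: lon ⌊15.0625/2⌋ = 7; lat ⌊8.0090/1⌋ = 8.
Subsquare: lon ⌊1.0625/0.0833333⌋ = 12 → m; lat ⌊0.0090/0.0416667⌋ = 0 → a.

HP78ma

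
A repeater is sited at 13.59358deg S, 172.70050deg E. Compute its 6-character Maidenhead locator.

RH66ij

Shift to the Maidenhead origin (180°W, 90°S): lon 352.7005, lat 76.4064.
Field: 352.7005/20 → 17 → R, 76.4064/10 → 7 → H; chars RH.
Square: 12.7005/2 → 6, 6.4064/1 → 6; chars 66.
Subsquare: 0.7005/0.0833333 → 8 → i, 0.4064/0.0416667 → 9 → j; chars ij.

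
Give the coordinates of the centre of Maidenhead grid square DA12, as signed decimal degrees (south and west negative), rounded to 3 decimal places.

Field D=3, A=0: +3·20° lon, +0·10° lat → SW at lon -120°, lat -90°.
Square 1, 2: +1·2° lon, +2·1° lat → SW at lon -118°, lat -88°.
Cell spans 2° lon × 1° lat. Centre is SW corner plus half of each.
latitude -87.500, longitude -117.000.

-87.500, -117.000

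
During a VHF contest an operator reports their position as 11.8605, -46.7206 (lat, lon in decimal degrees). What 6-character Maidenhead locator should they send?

GK61pu

Offset from 180°W / 90°S: lon 133.2794°, lat 101.8605°.
Field (20°×10°, letters A–R): lon ⌊133.2794/20⌋ = 6 → G; lat ⌊101.8605/10⌋ = 10 → K.
Square (2°×1°, digits 0–9): lon ⌊13.2794/2⌋ = 6; lat ⌊1.8605/1⌋ = 1.
Subsquare (5′×2.5′, letters a–x): lon ⌊1.2794/0.0833333⌋ = 15 → p; lat ⌊0.8605/0.0416667⌋ = 20 → u.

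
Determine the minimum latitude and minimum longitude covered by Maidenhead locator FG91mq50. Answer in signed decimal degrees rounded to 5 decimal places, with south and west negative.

-28.33333, -60.95833

Field F=5, G=6: +5·20° lon, +6·10° lat → SW at lon -80°, lat -30°.
Square 9, 1: +9·2° lon, +1·1° lat → SW at lon -62°, lat -29°.
Subsquare m=12, q=16: +12·0.0833333° lon, +16·0.0416667° lat → SW at lon -61°, lat -28.3333°.
Extended square 5, 0: +5·0.00833333° lon, +0·0.00416667° lat → SW at lon -60.9583°, lat -28.3333°.
latitude -28.33333, longitude -60.95833.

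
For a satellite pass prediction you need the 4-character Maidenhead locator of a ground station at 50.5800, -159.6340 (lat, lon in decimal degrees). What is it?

BO00

Add 180° to longitude and 90° to latitude: 20.37, 140.58.
Field (20°×10°, letters A–R): 20.37/20 → 1 → B, 140.58/10 → 14 → O; chars BO.
Square (2°×1°, digits 0–9): 0.37/2 → 0, 0.58/1 → 0; chars 00.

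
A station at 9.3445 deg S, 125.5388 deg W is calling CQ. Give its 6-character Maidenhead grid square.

CI70fp

Offset from 180°W / 90°S: lon 54.4612°, lat 80.6555°.
Field (20°×10°, letters A–R): 54.4612/20 → 2 → C, 80.6555/10 → 8 → I; chars CI.
Square (2°×1°, digits 0–9): 14.4612/2 → 7, 0.6555/1 → 0; chars 70.
Subsquare (5′×2.5′, letters a–x): 0.4612/0.0833333 → 5 → f, 0.6555/0.0416667 → 15 → p; chars fp.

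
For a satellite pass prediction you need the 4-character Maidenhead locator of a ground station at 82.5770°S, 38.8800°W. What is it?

Shift to the Maidenhead origin (180°W, 90°S): lon 141.12, lat 7.42.
Field (20°×10°, letters A–R): 141.12/20 → 7 → H, 7.42/10 → 0 → A; chars HA.
Square (2°×1°, digits 0–9): 1.12/2 → 0, 7.42/1 → 7; chars 07.

HA07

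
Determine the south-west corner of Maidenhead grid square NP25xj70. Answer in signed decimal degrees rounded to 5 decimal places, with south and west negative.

65.37500, 85.97500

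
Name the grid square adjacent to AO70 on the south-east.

AN89

Longitude square 7; +1 → 8.
Latitude square 0; −1 → -1, wraps to 9, carry into field.
Latitude field O = 14; −1 → 13 = N.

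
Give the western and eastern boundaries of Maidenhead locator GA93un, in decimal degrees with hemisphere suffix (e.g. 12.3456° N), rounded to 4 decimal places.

40.3333° W, 40.2500° W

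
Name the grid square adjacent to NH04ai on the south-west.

Longitude subsquare a = 0; −1 → -1, wraps to 23 = x, carry into square.
Longitude square 0; −1 → -1, wraps to 9, carry into field.
Longitude field N = 13; −1 → 12 = M.
Latitude subsquare i = 8; −1 → 7 = h.

MH94xh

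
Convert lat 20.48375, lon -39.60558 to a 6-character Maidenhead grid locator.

Add 180° to longitude and 90° to latitude: 140.3944, 110.4838.
Field: lon ⌊140.3944/20⌋ = 7 → H; lat ⌊110.4838/10⌋ = 11 → L.
Square: lon ⌊0.3944/2⌋ = 0; lat ⌊0.4838/1⌋ = 0.
Subsquare: lon ⌊0.3944/0.0833333⌋ = 4 → e; lat ⌊0.4838/0.0416667⌋ = 11 → l.

HL00el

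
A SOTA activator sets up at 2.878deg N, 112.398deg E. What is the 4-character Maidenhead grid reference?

OJ62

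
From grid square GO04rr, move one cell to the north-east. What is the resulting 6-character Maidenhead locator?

GO04ss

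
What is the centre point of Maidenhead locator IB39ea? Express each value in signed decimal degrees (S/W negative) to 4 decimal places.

-70.9792, -13.6250

Field I=8, B=1: +8·20° lon, +1·10° lat → SW at lon -20°, lat -80°.
Square 3, 9: +3·2° lon, +9·1° lat → SW at lon -14°, lat -71°.
Subsquare e=4, a=0: +4·0.0833333° lon, +0·0.0416667° lat → SW at lon -13.6667°, lat -71°.
Cell spans 0.0833333° lon × 0.0416667° lat. Centre is SW corner plus half of each.
latitude -70.9792, longitude -13.6250.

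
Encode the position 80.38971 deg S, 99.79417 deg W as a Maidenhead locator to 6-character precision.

EA09co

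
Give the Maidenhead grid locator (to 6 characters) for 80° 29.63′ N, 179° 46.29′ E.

Offset from 180°W / 90°S: lon 359.7715°, lat 170.4938°.
Field: 359.7715/20 → 17 → R, 170.4938/10 → 17 → R; chars RR.
Square: 19.7715/2 → 9, 0.4938/1 → 0; chars 90.
Subsquare: 1.7715/0.0833333 → 21 → v, 0.4938/0.0416667 → 11 → l; chars vl.

RR90vl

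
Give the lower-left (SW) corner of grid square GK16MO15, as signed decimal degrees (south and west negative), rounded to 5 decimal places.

Field G=6, K=10: +6·20° lon, +10·10° lat → SW at lon -60°, lat 10°.
Square 1, 6: +1·2° lon, +6·1° lat → SW at lon -58°, lat 16°.
Subsquare m=12, o=14: +12·0.0833333° lon, +14·0.0416667° lat → SW at lon -57°, lat 16.5833°.
Extended square 1, 5: +1·0.00833333° lon, +5·0.00416667° lat → SW at lon -56.9917°, lat 16.6042°.
latitude 16.60417, longitude -56.99167.

16.60417, -56.99167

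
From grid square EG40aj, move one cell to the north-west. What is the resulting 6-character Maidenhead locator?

EG30xk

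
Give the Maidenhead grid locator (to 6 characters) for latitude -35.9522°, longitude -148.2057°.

BF54vb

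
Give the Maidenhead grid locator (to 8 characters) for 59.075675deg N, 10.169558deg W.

Shift to the Maidenhead origin (180°W, 90°S): lon 169.83044, lat 149.07567.
Field (20°×10°, letters A–R): 169.83044/20 → 8 → I, 149.07567/10 → 14 → O; chars IO.
Square (2°×1°, digits 0–9): 9.83044/2 → 4, 9.07567/1 → 9; chars 49.
Subsquare (5′×2.5′, letters a–x): 1.83044/0.0833333 → 21 → v, 0.07567/0.0416667 → 1 → b; chars vb.
Extended square (30″×15″, digits 0–9): 0.08044/0.00833333 → 9, 0.03401/0.00416667 → 8; chars 98.

IO49vb98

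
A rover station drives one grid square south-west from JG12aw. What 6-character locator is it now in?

JG02xv

Longitude subsquare a = 0; −1 → -1, wraps to 23 = x, carry into square.
Longitude square 1; −1 → 0.
Latitude subsquare w = 22; −1 → 21 = v.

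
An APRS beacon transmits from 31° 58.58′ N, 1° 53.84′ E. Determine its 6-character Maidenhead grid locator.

JM01wx

Offset from 180°W / 90°S: lon 181.8973°, lat 121.9763°.
Field (20°×10°, letters A–R): 181.8973/20 → 9 → J, 121.9763/10 → 12 → M; chars JM.
Square (2°×1°, digits 0–9): 1.8973/2 → 0, 1.9763/1 → 1; chars 01.
Subsquare (5′×2.5′, letters a–x): 1.8973/0.0833333 → 22 → w, 0.9763/0.0416667 → 23 → x; chars wx.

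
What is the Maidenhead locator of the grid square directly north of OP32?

OP33

Latitude square 2; +1 → 3.
The longitude characters are unchanged.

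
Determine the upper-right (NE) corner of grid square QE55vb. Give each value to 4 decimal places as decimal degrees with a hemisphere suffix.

Field Q=16, E=4: +16·20° lon, +4·10° lat → SW at lon 140°, lat -50°.
Square 5, 5: +5·2° lon, +5·1° lat → SW at lon 150°, lat -45°.
Subsquare v=21, b=1: +21·0.0833333° lon, +1·0.0416667° lat → SW at lon 151.75°, lat -44.9583°.
Cell spans 0.0833333° lon × 0.0416667° lat. NE corner is SW corner plus one full cell.
latitude 44.9167° S, longitude 151.8333° E.

44.9167° S, 151.8333° E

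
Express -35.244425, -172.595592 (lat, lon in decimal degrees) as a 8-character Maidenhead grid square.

Add 180° to longitude and 90° to latitude: 7.40441, 54.75558.
Field: lon ⌊7.40441/20⌋ = 0 → A; lat ⌊54.75558/10⌋ = 5 → F.
Square: lon ⌊7.40441/2⌋ = 3; lat ⌊4.75558/1⌋ = 4.
Subsquare: lon ⌊1.40441/0.0833333⌋ = 16 → q; lat ⌊0.75558/0.0416667⌋ = 18 → s.
Extended square: lon ⌊0.07107/0.00833333⌋ = 8; lat ⌊0.00558/0.00416667⌋ = 1.

AF34qs81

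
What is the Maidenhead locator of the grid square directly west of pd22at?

Longitude subsquare a = 0; −1 → -1, wraps to 23 = x, carry into square.
Longitude square 2; −1 → 1.
The latitude characters are unchanged.

PD12xt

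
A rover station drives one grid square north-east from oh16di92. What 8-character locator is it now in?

Longitude extended square 9; +1 → 10, wraps to 0, carry into subsquare.
Longitude subsquare d = 3; +1 → 4 = e.
Latitude extended square 2; +1 → 3.

OH16ei03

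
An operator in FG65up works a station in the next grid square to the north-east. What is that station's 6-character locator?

Longitude subsquare u = 20; +1 → 21 = v.
Latitude subsquare p = 15; +1 → 16 = q.

FG65vq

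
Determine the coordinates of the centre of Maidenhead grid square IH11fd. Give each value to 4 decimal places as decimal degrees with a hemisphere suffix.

18.8542° S, 17.5417° W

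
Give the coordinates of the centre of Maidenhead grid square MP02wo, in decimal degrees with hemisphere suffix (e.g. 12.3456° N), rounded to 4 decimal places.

Field M=12, P=15: +12·20° lon, +15·10° lat → SW at lon 60°, lat 60°.
Square 0, 2: +0·2° lon, +2·1° lat → SW at lon 60°, lat 62°.
Subsquare w=22, o=14: +22·0.0833333° lon, +14·0.0416667° lat → SW at lon 61.8333°, lat 62.5833°.
Cell spans 0.0833333° lon × 0.0416667° lat. Centre is SW corner plus half of each.
latitude 62.6042° N, longitude 61.8750° E.

62.6042° N, 61.8750° E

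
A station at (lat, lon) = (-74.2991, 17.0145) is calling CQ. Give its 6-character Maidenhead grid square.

JB85mq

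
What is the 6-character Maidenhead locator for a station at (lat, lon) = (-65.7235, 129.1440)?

Shift to the Maidenhead origin (180°W, 90°S): lon 309.1440, lat 24.2765.
Field (20°×10°, letters A–R): 309.1440/20 → 15 → P, 24.2765/10 → 2 → C; chars PC.
Square (2°×1°, digits 0–9): 9.1440/2 → 4, 4.2765/1 → 4; chars 44.
Subsquare (5′×2.5′, letters a–x): 1.1440/0.0833333 → 13 → n, 0.2765/0.0416667 → 6 → g; chars ng.

PC44ng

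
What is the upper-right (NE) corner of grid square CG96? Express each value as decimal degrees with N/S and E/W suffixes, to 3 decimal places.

Field C=2, G=6: +2·20° lon, +6·10° lat → SW at lon -140°, lat -30°.
Square 9, 6: +9·2° lon, +6·1° lat → SW at lon -122°, lat -24°.
Cell spans 2° lon × 1° lat. NE corner is SW corner plus one full cell.
latitude 23.000° S, longitude 120.000° W.

23.000° S, 120.000° W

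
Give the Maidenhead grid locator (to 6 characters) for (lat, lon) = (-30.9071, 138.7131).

PF99ic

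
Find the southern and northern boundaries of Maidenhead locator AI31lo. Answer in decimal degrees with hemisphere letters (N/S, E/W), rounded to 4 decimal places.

Field A=0, I=8: +0·20° lon, +8·10° lat → SW at lon -180°, lat -10°.
Square 3, 1: +3·2° lon, +1·1° lat → SW at lon -174°, lat -9°.
Subsquare l=11, o=14: +11·0.0833333° lon, +14·0.0416667° lat → SW at lon -173.083°, lat -8.41667°.
Cell spans 0.0833333° lon × 0.0416667° lat.
south 8.4167° S, north 8.3750° S.

8.4167° S, 8.3750° S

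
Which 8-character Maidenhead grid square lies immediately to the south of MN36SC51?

Latitude extended square 1; −1 → 0.
The longitude characters are unchanged.

MN36sc50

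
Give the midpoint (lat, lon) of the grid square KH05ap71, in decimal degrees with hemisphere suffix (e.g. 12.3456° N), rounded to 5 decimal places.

14.36875° S, 20.06250° E

Field K=10, H=7: +10·20° lon, +7·10° lat → SW at lon 20°, lat -20°.
Square 0, 5: +0·2° lon, +5·1° lat → SW at lon 20°, lat -15°.
Subsquare a=0, p=15: +0·0.0833333° lon, +15·0.0416667° lat → SW at lon 20°, lat -14.375°.
Extended square 7, 1: +7·0.00833333° lon, +1·0.00416667° lat → SW at lon 20.0583°, lat -14.3708°.
Cell spans 0.00833333° lon × 0.00416667° lat. Centre is SW corner plus half of each.
latitude 14.36875° S, longitude 20.06250° E.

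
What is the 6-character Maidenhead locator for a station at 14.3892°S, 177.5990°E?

RH85to

Add 180° to longitude and 90° to latitude: 357.5990, 75.6108.
Field: lon ⌊357.5990/20⌋ = 17 → R; lat ⌊75.6108/10⌋ = 7 → H.
Square: lon ⌊17.5990/2⌋ = 8; lat ⌊5.6108/1⌋ = 5.
Subsquare: lon ⌊1.5990/0.0833333⌋ = 19 → t; lat ⌊0.6108/0.0416667⌋ = 14 → o.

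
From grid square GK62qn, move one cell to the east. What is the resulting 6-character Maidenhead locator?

GK62rn

Longitude subsquare q = 16; +1 → 17 = r.
The latitude characters are unchanged.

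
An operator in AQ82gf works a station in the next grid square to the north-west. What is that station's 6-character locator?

AQ82fg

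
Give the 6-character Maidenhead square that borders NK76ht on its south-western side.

Longitude subsquare h = 7; −1 → 6 = g.
Latitude subsquare t = 19; −1 → 18 = s.

NK76gs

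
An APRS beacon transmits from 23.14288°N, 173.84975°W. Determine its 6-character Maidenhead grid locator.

AL33bd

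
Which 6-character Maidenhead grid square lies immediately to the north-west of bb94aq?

BB84xr

Longitude subsquare a = 0; −1 → -1, wraps to 23 = x, carry into square.
Longitude square 9; −1 → 8.
Latitude subsquare q = 16; +1 → 17 = r.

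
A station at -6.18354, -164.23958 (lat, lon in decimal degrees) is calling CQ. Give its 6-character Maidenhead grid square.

AI73vt

Add 180° to longitude and 90° to latitude: 15.7604, 83.8165.
Field: lon ⌊15.7604/20⌋ = 0 → A; lat ⌊83.8165/10⌋ = 8 → I.
Square: lon ⌊15.7604/2⌋ = 7; lat ⌊3.8165/1⌋ = 3.
Subsquare: lon ⌊1.7604/0.0833333⌋ = 21 → v; lat ⌊0.8165/0.0416667⌋ = 19 → t.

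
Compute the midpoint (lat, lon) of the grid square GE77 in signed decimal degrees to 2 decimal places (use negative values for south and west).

Field G=6, E=4: +6·20° lon, +4·10° lat → SW at lon -60°, lat -50°.
Square 7, 7: +7·2° lon, +7·1° lat → SW at lon -46°, lat -43°.
Cell spans 2° lon × 1° lat. Centre is SW corner plus half of each.
latitude -42.50, longitude -45.00.

-42.50, -45.00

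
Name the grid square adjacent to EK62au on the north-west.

Longitude subsquare a = 0; −1 → -1, wraps to 23 = x, carry into square.
Longitude square 6; −1 → 5.
Latitude subsquare u = 20; +1 → 21 = v.

EK52xv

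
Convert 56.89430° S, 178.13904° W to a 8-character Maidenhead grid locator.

Offset from 180°W / 90°S: lon 1.86096°, lat 33.10570°.
Field: lon ⌊1.86096/20⌋ = 0 → A; lat ⌊33.10570/10⌋ = 3 → D.
Square: lon ⌊1.86096/2⌋ = 0; lat ⌊3.10570/1⌋ = 3.
Subsquare: lon ⌊1.86096/0.0833333⌋ = 22 → w; lat ⌊0.10570/0.0416667⌋ = 2 → c.
Extended square: lon ⌊0.02763/0.00833333⌋ = 3; lat ⌊0.02237/0.00416667⌋ = 5.

AD03wc35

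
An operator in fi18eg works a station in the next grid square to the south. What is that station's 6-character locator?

Latitude subsquare g = 6; −1 → 5 = f.
The longitude characters are unchanged.

FI18ef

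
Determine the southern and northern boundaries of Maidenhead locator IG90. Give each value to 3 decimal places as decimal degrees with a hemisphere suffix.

Field I=8, G=6: +8·20° lon, +6·10° lat → SW at lon -20°, lat -30°.
Square 9, 0: +9·2° lon, +0·1° lat → SW at lon -2°, lat -30°.
Cell spans 2° lon × 1° lat.
south 30.000° S, north 29.000° S.

30.000° S, 29.000° S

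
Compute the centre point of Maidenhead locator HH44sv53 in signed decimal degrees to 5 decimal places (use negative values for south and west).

-15.11042, -30.45417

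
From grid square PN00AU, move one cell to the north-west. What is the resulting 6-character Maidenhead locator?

Longitude subsquare a = 0; −1 → -1, wraps to 23 = x, carry into square.
Longitude square 0; −1 → -1, wraps to 9, carry into field.
Longitude field P = 15; −1 → 14 = O.
Latitude subsquare u = 20; +1 → 21 = v.

ON90xv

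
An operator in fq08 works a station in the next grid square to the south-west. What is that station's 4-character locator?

Longitude square 0; −1 → -1, wraps to 9, carry into field.
Longitude field F = 5; −1 → 4 = E.
Latitude square 8; −1 → 7.

EQ97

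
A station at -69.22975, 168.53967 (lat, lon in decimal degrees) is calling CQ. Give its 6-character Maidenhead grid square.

RC40gs

Shift to the Maidenhead origin (180°W, 90°S): lon 348.5397, lat 20.7703.
Field: lon ⌊348.5397/20⌋ = 17 → R; lat ⌊20.7703/10⌋ = 2 → C.
Square: lon ⌊8.5397/2⌋ = 4; lat ⌊0.7703/1⌋ = 0.
Subsquare: lon ⌊0.5397/0.0833333⌋ = 6 → g; lat ⌊0.7703/0.0416667⌋ = 18 → s.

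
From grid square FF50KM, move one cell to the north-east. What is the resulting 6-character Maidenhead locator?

FF50ln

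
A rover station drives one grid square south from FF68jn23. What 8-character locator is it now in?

Latitude extended square 3; −1 → 2.
The longitude characters are unchanged.

FF68jn22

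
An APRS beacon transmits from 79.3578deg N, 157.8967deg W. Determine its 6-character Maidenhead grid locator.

Add 180° to longitude and 90° to latitude: 22.1033, 169.3578.
Field: lon ⌊22.1033/20⌋ = 1 → B; lat ⌊169.3578/10⌋ = 16 → Q.
Square: lon ⌊2.1033/2⌋ = 1; lat ⌊9.3578/1⌋ = 9.
Subsquare: lon ⌊0.1033/0.0833333⌋ = 1 → b; lat ⌊0.3578/0.0416667⌋ = 8 → i.

BQ19bi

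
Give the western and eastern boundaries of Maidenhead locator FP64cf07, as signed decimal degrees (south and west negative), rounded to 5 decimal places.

-67.83333, -67.82500

Field F=5, P=15: +5·20° lon, +15·10° lat → SW at lon -80°, lat 60°.
Square 6, 4: +6·2° lon, +4·1° lat → SW at lon -68°, lat 64°.
Subsquare c=2, f=5: +2·0.0833333° lon, +5·0.0416667° lat → SW at lon -67.8333°, lat 64.2083°.
Extended square 0, 7: +0·0.00833333° lon, +7·0.00416667° lat → SW at lon -67.8333°, lat 64.2375°.
Cell spans 0.00833333° lon × 0.00416667° lat.
west -67.83333, east -67.82500.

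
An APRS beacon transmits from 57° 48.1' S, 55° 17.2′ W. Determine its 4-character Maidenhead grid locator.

GD22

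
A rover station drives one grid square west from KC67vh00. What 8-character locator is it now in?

KC67uh90

Longitude extended square 0; −1 → -1, wraps to 9, carry into subsquare.
Longitude subsquare v = 21; −1 → 20 = u.
The latitude characters are unchanged.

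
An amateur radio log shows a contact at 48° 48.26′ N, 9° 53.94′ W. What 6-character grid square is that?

IN58bt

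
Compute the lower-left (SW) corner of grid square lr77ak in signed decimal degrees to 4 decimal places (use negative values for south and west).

Field L=11, R=17: +11·20° lon, +17·10° lat → SW at lon 40°, lat 80°.
Square 7, 7: +7·2° lon, +7·1° lat → SW at lon 54°, lat 87°.
Subsquare a=0, k=10: +0·0.0833333° lon, +10·0.0416667° lat → SW at lon 54°, lat 87.4167°.
latitude 87.4167, longitude 54.0000.

87.4167, 54.0000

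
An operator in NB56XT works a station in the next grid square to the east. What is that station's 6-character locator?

NB66at

Longitude subsquare x = 23; +1 → 24, wraps to 0 = a, carry into square.
Longitude square 5; +1 → 6.
The latitude characters are unchanged.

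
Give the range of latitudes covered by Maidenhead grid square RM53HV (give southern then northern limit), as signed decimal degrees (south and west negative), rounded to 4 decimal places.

33.8750, 33.9167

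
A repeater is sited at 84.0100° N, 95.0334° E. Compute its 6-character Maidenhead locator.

NR74ma

Add 180° to longitude and 90° to latitude: 275.0334, 174.0100.
Field: 275.0334/20 → 13 → N, 174.0100/10 → 17 → R; chars NR.
Square: 15.0334/2 → 7, 4.0100/1 → 4; chars 74.
Subsquare: 1.0334/0.0833333 → 12 → m, 0.0100/0.0416667 → 0 → a; chars ma.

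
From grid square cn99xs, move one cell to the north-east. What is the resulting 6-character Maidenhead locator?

Longitude subsquare x = 23; +1 → 24, wraps to 0 = a, carry into square.
Longitude square 9; +1 → 10, wraps to 0, carry into field.
Longitude field C = 2; +1 → 3 = D.
Latitude subsquare s = 18; +1 → 19 = t.

DN09at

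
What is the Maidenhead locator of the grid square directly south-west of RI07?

QI96

Longitude square 0; −1 → -1, wraps to 9, carry into field.
Longitude field R = 17; −1 → 16 = Q.
Latitude square 7; −1 → 6.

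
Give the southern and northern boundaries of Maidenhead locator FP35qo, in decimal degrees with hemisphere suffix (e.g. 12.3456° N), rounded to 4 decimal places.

65.5833° N, 65.6250° N

Field F=5, P=15: +5·20° lon, +15·10° lat → SW at lon -80°, lat 60°.
Square 3, 5: +3·2° lon, +5·1° lat → SW at lon -74°, lat 65°.
Subsquare q=16, o=14: +16·0.0833333° lon, +14·0.0416667° lat → SW at lon -72.6667°, lat 65.5833°.
Cell spans 0.0833333° lon × 0.0416667° lat.
south 65.5833° N, north 65.6250° N.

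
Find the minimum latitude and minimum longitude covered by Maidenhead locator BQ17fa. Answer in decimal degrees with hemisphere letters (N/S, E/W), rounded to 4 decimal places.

Field B=1, Q=16: +1·20° lon, +16·10° lat → SW at lon -160°, lat 70°.
Square 1, 7: +1·2° lon, +7·1° lat → SW at lon -158°, lat 77°.
Subsquare f=5, a=0: +5·0.0833333° lon, +0·0.0416667° lat → SW at lon -157.583°, lat 77°.
latitude 77.0000° N, longitude 157.5833° W.

77.0000° N, 157.5833° W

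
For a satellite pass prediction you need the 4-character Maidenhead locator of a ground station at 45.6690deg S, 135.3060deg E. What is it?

PE74

Add 180° to longitude and 90° to latitude: 315.31, 44.33.
Field (20°×10°, letters A–R): lon ⌊315.31/20⌋ = 15 → P; lat ⌊44.33/10⌋ = 4 → E.
Square (2°×1°, digits 0–9): lon ⌊15.31/2⌋ = 7; lat ⌊4.33/1⌋ = 4.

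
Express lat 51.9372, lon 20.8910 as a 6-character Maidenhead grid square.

Offset from 180°W / 90°S: lon 200.8910°, lat 141.9372°.
Field (20°×10°, letters A–R): 200.8910/20 → 10 → K, 141.9372/10 → 14 → O; chars KO.
Square (2°×1°, digits 0–9): 0.8910/2 → 0, 1.9372/1 → 1; chars 01.
Subsquare (5′×2.5′, letters a–x): 0.8910/0.0833333 → 10 → k, 0.9372/0.0416667 → 22 → w; chars kw.

KO01kw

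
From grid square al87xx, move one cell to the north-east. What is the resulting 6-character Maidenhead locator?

AL98aa

Longitude subsquare x = 23; +1 → 24, wraps to 0 = a, carry into square.
Longitude square 8; +1 → 9.
Latitude subsquare x = 23; +1 → 24, wraps to 0 = a, carry into square.
Latitude square 7; +1 → 8.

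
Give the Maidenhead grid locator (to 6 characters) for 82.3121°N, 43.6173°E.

Shift to the Maidenhead origin (180°W, 90°S): lon 223.6173, lat 172.3121.
Field (20°×10°, letters A–R): lon ⌊223.6173/20⌋ = 11 → L; lat ⌊172.3121/10⌋ = 17 → R.
Square (2°×1°, digits 0–9): lon ⌊3.6173/2⌋ = 1; lat ⌊2.3121/1⌋ = 2.
Subsquare (5′×2.5′, letters a–x): lon ⌊1.6173/0.0833333⌋ = 19 → t; lat ⌊0.3121/0.0416667⌋ = 7 → h.

LR12th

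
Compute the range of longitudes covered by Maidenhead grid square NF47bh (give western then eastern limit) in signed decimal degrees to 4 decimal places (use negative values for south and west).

88.0833, 88.1667

Field N=13, F=5: +13·20° lon, +5·10° lat → SW at lon 80°, lat -40°.
Square 4, 7: +4·2° lon, +7·1° lat → SW at lon 88°, lat -33°.
Subsquare b=1, h=7: +1·0.0833333° lon, +7·0.0416667° lat → SW at lon 88.0833°, lat -32.7083°.
Cell spans 0.0833333° lon × 0.0416667° lat.
west 88.0833, east 88.1667.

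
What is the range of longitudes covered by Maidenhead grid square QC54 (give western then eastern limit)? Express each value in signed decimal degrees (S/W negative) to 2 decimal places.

150.00, 152.00

Field Q=16, C=2: +16·20° lon, +2·10° lat → SW at lon 140°, lat -70°.
Square 5, 4: +5·2° lon, +4·1° lat → SW at lon 150°, lat -66°.
Cell spans 2° lon × 1° lat.
west 150.00, east 152.00.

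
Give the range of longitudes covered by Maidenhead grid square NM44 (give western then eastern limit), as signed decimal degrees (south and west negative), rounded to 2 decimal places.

88.00, 90.00

Field N=13, M=12: +13·20° lon, +12·10° lat → SW at lon 80°, lat 30°.
Square 4, 4: +4·2° lon, +4·1° lat → SW at lon 88°, lat 34°.
Cell spans 2° lon × 1° lat.
west 88.00, east 90.00.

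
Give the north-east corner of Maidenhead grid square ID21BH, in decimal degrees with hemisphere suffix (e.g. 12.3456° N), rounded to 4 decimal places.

Field I=8, D=3: +8·20° lon, +3·10° lat → SW at lon -20°, lat -60°.
Square 2, 1: +2·2° lon, +1·1° lat → SW at lon -16°, lat -59°.
Subsquare b=1, h=7: +1·0.0833333° lon, +7·0.0416667° lat → SW at lon -15.9167°, lat -58.7083°.
Cell spans 0.0833333° lon × 0.0416667° lat. NE corner is SW corner plus one full cell.
latitude 58.6667° S, longitude 15.8333° W.

58.6667° S, 15.8333° W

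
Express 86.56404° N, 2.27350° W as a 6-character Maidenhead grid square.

Offset from 180°W / 90°S: lon 177.7265°, lat 176.5640°.
Field: lon ⌊177.7265/20⌋ = 8 → I; lat ⌊176.5640/10⌋ = 17 → R.
Square: lon ⌊17.7265/2⌋ = 8; lat ⌊6.5640/1⌋ = 6.
Subsquare: lon ⌊1.7265/0.0833333⌋ = 20 → u; lat ⌊0.5640/0.0416667⌋ = 13 → n.

IR86un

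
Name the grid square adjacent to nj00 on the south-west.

MI99

Longitude square 0; −1 → -1, wraps to 9, carry into field.
Longitude field N = 13; −1 → 12 = M.
Latitude square 0; −1 → -1, wraps to 9, carry into field.
Latitude field J = 9; −1 → 8 = I.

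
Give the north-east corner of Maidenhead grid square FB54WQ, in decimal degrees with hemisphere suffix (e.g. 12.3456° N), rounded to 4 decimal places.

75.2917° S, 68.0833° W

Field F=5, B=1: +5·20° lon, +1·10° lat → SW at lon -80°, lat -80°.
Square 5, 4: +5·2° lon, +4·1° lat → SW at lon -70°, lat -76°.
Subsquare w=22, q=16: +22·0.0833333° lon, +16·0.0416667° lat → SW at lon -68.1667°, lat -75.3333°.
Cell spans 0.0833333° lon × 0.0416667° lat. NE corner is SW corner plus one full cell.
latitude 75.2917° S, longitude 68.0833° W.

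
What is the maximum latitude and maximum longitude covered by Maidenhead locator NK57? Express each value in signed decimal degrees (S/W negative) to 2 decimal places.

Field N=13, K=10: +13·20° lon, +10·10° lat → SW at lon 80°, lat 10°.
Square 5, 7: +5·2° lon, +7·1° lat → SW at lon 90°, lat 17°.
Cell spans 2° lon × 1° lat. NE corner is SW corner plus one full cell.
latitude 18.00, longitude 92.00.

18.00, 92.00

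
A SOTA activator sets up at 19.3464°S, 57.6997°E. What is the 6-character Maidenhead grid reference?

LH80up

Offset from 180°W / 90°S: lon 237.6997°, lat 70.6536°.
Field: 237.6997/20 → 11 → L, 70.6536/10 → 7 → H; chars LH.
Square: 17.6997/2 → 8, 0.6536/1 → 0; chars 80.
Subsquare: 1.6997/0.0833333 → 20 → u, 0.6536/0.0416667 → 15 → p; chars up.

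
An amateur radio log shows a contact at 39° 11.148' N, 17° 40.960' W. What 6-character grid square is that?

IM19de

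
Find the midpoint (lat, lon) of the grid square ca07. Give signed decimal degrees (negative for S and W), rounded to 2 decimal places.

-82.50, -139.00

Field C=2, A=0: +2·20° lon, +0·10° lat → SW at lon -140°, lat -90°.
Square 0, 7: +0·2° lon, +7·1° lat → SW at lon -140°, lat -83°.
Cell spans 2° lon × 1° lat. Centre is SW corner plus half of each.
latitude -82.50, longitude -139.00.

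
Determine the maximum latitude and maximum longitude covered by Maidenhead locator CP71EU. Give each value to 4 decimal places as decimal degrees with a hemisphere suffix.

Field C=2, P=15: +2·20° lon, +15·10° lat → SW at lon -140°, lat 60°.
Square 7, 1: +7·2° lon, +1·1° lat → SW at lon -126°, lat 61°.
Subsquare e=4, u=20: +4·0.0833333° lon, +20·0.0416667° lat → SW at lon -125.667°, lat 61.8333°.
Cell spans 0.0833333° lon × 0.0416667° lat. NE corner is SW corner plus one full cell.
latitude 61.8750° N, longitude 125.5833° W.

61.8750° N, 125.5833° W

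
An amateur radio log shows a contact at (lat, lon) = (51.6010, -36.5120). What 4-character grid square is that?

HO11

Add 180° to longitude and 90° to latitude: 143.49, 141.60.
Field: lon ⌊143.49/20⌋ = 7 → H; lat ⌊141.60/10⌋ = 14 → O.
Square: lon ⌊3.49/2⌋ = 1; lat ⌊1.60/1⌋ = 1.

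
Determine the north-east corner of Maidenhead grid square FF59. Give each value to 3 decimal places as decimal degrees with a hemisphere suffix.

Field F=5, F=5: +5·20° lon, +5·10° lat → SW at lon -80°, lat -40°.
Square 5, 9: +5·2° lon, +9·1° lat → SW at lon -70°, lat -31°.
Cell spans 2° lon × 1° lat. NE corner is SW corner plus one full cell.
latitude 30.000° S, longitude 68.000° W.

30.000° S, 68.000° W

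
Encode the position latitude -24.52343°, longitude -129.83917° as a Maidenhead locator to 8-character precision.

CG55bl94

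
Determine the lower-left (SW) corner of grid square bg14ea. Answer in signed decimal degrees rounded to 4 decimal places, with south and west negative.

-26.0000, -157.6667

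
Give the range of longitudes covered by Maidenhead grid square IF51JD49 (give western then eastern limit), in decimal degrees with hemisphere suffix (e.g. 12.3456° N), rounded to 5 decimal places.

9.21667° W, 9.20833° W

Field I=8, F=5: +8·20° lon, +5·10° lat → SW at lon -20°, lat -40°.
Square 5, 1: +5·2° lon, +1·1° lat → SW at lon -10°, lat -39°.
Subsquare j=9, d=3: +9·0.0833333° lon, +3·0.0416667° lat → SW at lon -9.25°, lat -38.875°.
Extended square 4, 9: +4·0.00833333° lon, +9·0.00416667° lat → SW at lon -9.21667°, lat -38.8375°.
Cell spans 0.00833333° lon × 0.00416667° lat.
west 9.21667° W, east 9.20833° W.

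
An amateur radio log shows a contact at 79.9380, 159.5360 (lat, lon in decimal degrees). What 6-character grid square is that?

Shift to the Maidenhead origin (180°W, 90°S): lon 339.5360, lat 169.9380.
Field (20°×10°, letters A–R): lon ⌊339.5360/20⌋ = 16 → Q; lat ⌊169.9380/10⌋ = 16 → Q.
Square (2°×1°, digits 0–9): lon ⌊19.5360/2⌋ = 9; lat ⌊9.9380/1⌋ = 9.
Subsquare (5′×2.5′, letters a–x): lon ⌊1.5360/0.0833333⌋ = 18 → s; lat ⌊0.9380/0.0416667⌋ = 22 → w.

QQ99sw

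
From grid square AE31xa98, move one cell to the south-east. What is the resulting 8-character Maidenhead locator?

AE41aa07

Longitude extended square 9; +1 → 10, wraps to 0, carry into subsquare.
Longitude subsquare x = 23; +1 → 24, wraps to 0 = a, carry into square.
Longitude square 3; +1 → 4.
Latitude extended square 8; −1 → 7.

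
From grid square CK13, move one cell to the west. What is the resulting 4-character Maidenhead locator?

CK03

Longitude square 1; −1 → 0.
The latitude characters are unchanged.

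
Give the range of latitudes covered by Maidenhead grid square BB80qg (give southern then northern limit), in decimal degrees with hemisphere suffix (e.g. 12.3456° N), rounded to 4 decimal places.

Field B=1, B=1: +1·20° lon, +1·10° lat → SW at lon -160°, lat -80°.
Square 8, 0: +8·2° lon, +0·1° lat → SW at lon -144°, lat -80°.
Subsquare q=16, g=6: +16·0.0833333° lon, +6·0.0416667° lat → SW at lon -142.667°, lat -79.75°.
Cell spans 0.0833333° lon × 0.0416667° lat.
south 79.7500° S, north 79.7083° S.

79.7500° S, 79.7083° S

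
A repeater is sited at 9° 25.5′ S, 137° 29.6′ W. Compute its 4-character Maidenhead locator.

Offset from 180°W / 90°S: lon 42.51°, lat 80.58°.
Field: lon ⌊42.51/20⌋ = 2 → C; lat ⌊80.58/10⌋ = 8 → I.
Square: lon ⌊2.51/2⌋ = 1; lat ⌊0.58/1⌋ = 0.

CI10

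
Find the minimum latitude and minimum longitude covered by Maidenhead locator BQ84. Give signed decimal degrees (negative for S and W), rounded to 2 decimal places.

Field B=1, Q=16: +1·20° lon, +16·10° lat → SW at lon -160°, lat 70°.
Square 8, 4: +8·2° lon, +4·1° lat → SW at lon -144°, lat 74°.
latitude 74.00, longitude -144.00.

74.00, -144.00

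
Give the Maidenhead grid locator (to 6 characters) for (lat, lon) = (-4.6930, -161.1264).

Offset from 180°W / 90°S: lon 18.8736°, lat 85.3070°.
Field: lon ⌊18.8736/20⌋ = 0 → A; lat ⌊85.3070/10⌋ = 8 → I.
Square: lon ⌊18.8736/2⌋ = 9; lat ⌊5.3070/1⌋ = 5.
Subsquare: lon ⌊0.8736/0.0833333⌋ = 10 → k; lat ⌊0.3070/0.0416667⌋ = 7 → h.

AI95kh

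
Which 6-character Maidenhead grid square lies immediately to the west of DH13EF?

DH13df

Longitude subsquare e = 4; −1 → 3 = d.
The latitude characters are unchanged.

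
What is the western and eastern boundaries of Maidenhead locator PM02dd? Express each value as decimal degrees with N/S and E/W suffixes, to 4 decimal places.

120.2500° E, 120.3333° E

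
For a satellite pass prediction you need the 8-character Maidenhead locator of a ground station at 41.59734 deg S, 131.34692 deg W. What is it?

CE48hj86

Shift to the Maidenhead origin (180°W, 90°S): lon 48.65308, lat 48.40266.
Field: 48.65308/20 → 2 → C, 48.40266/10 → 4 → E; chars CE.
Square: 8.65308/2 → 4, 8.40266/1 → 8; chars 48.
Subsquare: 0.65308/0.0833333 → 7 → h, 0.40266/0.0416667 → 9 → j; chars hj.
Extended square: 0.06975/0.00833333 → 8, 0.02766/0.00416667 → 6; chars 86.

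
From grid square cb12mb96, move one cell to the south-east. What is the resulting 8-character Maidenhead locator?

CB12nb05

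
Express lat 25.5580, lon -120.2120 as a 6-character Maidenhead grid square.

Shift to the Maidenhead origin (180°W, 90°S): lon 59.7880, lat 115.5580.
Field: lon ⌊59.7880/20⌋ = 2 → C; lat ⌊115.5580/10⌋ = 11 → L.
Square: lon ⌊19.7880/2⌋ = 9; lat ⌊5.5580/1⌋ = 5.
Subsquare: lon ⌊1.7880/0.0833333⌋ = 21 → v; lat ⌊0.5580/0.0416667⌋ = 13 → n.

CL95vn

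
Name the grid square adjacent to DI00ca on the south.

DH09cx

Latitude subsquare a = 0; −1 → -1, wraps to 23 = x, carry into square.
Latitude square 0; −1 → -1, wraps to 9, carry into field.
Latitude field I = 8; −1 → 7 = H.
The longitude characters are unchanged.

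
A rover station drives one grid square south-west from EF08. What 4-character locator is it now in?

Longitude square 0; −1 → -1, wraps to 9, carry into field.
Longitude field E = 4; −1 → 3 = D.
Latitude square 8; −1 → 7.

DF97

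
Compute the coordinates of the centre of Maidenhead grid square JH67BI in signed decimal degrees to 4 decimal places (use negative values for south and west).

-12.6458, 12.1250

Field J=9, H=7: +9·20° lon, +7·10° lat → SW at lon 0°, lat -20°.
Square 6, 7: +6·2° lon, +7·1° lat → SW at lon 12°, lat -13°.
Subsquare b=1, i=8: +1·0.0833333° lon, +8·0.0416667° lat → SW at lon 12.0833°, lat -12.6667°.
Cell spans 0.0833333° lon × 0.0416667° lat. Centre is SW corner plus half of each.
latitude -12.6458, longitude 12.1250.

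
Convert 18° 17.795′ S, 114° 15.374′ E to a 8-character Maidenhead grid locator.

OH71dq08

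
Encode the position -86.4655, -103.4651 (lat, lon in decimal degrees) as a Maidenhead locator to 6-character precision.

DA83gm

Add 180° to longitude and 90° to latitude: 76.5349, 3.5345.
Field (20°×10°, letters A–R): lon ⌊76.5349/20⌋ = 3 → D; lat ⌊3.5345/10⌋ = 0 → A.
Square (2°×1°, digits 0–9): lon ⌊16.5349/2⌋ = 8; lat ⌊3.5345/1⌋ = 3.
Subsquare (5′×2.5′, letters a–x): lon ⌊0.5349/0.0833333⌋ = 6 → g; lat ⌊0.5345/0.0416667⌋ = 12 → m.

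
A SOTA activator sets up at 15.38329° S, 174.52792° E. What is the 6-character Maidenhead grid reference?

RH74go

Shift to the Maidenhead origin (180°W, 90°S): lon 354.5279, lat 74.6167.
Field: 354.5279/20 → 17 → R, 74.6167/10 → 7 → H; chars RH.
Square: 14.5279/2 → 7, 4.6167/1 → 4; chars 74.
Subsquare: 0.5279/0.0833333 → 6 → g, 0.6167/0.0416667 → 14 → o; chars go.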